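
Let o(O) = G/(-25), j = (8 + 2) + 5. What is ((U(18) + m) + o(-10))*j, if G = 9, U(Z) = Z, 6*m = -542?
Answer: -5452/5 ≈ -1090.4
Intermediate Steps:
m = -271/3 (m = (1/6)*(-542) = -271/3 ≈ -90.333)
j = 15 (j = 10 + 5 = 15)
o(O) = -9/25 (o(O) = 9/(-25) = 9*(-1/25) = -9/25)
((U(18) + m) + o(-10))*j = ((18 - 271/3) - 9/25)*15 = (-217/3 - 9/25)*15 = -5452/75*15 = -5452/5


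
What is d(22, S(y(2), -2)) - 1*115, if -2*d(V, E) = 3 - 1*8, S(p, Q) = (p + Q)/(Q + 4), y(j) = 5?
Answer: -225/2 ≈ -112.50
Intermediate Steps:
S(p, Q) = (Q + p)/(4 + Q)
d(V, E) = 5/2 (d(V, E) = -(3 - 1*8)/2 = -(3 - 8)/2 = -½*(-5) = 5/2)
d(22, S(y(2), -2)) - 1*115 = 5/2 - 1*115 = 5/2 - 115 = -225/2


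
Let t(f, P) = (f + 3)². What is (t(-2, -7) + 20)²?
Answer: 441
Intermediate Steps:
t(f, P) = (3 + f)²
(t(-2, -7) + 20)² = ((3 - 2)² + 20)² = (1² + 20)² = (1 + 20)² = 21² = 441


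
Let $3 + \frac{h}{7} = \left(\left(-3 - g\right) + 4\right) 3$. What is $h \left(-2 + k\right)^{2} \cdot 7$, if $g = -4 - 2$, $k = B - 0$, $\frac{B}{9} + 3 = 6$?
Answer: $551250$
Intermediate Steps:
$B = 27$ ($B = -27 + 9 \cdot 6 = -27 + 54 = 27$)
$k = 27$ ($k = 27 - 0 = 27 + 0 = 27$)
$g = -6$
$h = 126$ ($h = -21 + 7 \left(\left(-3 - -6\right) + 4\right) 3 = -21 + 7 \left(\left(-3 + 6\right) + 4\right) 3 = -21 + 7 \left(3 + 4\right) 3 = -21 + 7 \cdot 7 \cdot 3 = -21 + 7 \cdot 21 = -21 + 147 = 126$)
$h \left(-2 + k\right)^{2} \cdot 7 = 126 \left(-2 + 27\right)^{2} \cdot 7 = 126 \cdot 25^{2} \cdot 7 = 126 \cdot 625 \cdot 7 = 78750 \cdot 7 = 551250$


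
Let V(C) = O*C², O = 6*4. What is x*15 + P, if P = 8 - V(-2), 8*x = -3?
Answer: -749/8 ≈ -93.625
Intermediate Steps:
x = -3/8 (x = (⅛)*(-3) = -3/8 ≈ -0.37500)
O = 24
V(C) = 24*C²
P = -88 (P = 8 - 24*(-2)² = 8 - 24*4 = 8 - 1*96 = 8 - 96 = -88)
x*15 + P = -3/8*15 - 88 = -45/8 - 88 = -749/8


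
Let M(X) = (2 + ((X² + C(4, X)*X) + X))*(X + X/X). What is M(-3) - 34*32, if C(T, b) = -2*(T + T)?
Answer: -1200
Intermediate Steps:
C(T, b) = -4*T
M(X) = (1 + X)*(2 + X² - 15*X) (M(X) = (2 + ((X² + (-4*4)*X) + X))*(X + X/X) = (2 + ((X² - 16*X) + X))*(X + 1) = (2 + (X² - 15*X))*(1 + X) = (2 + X² - 15*X)*(1 + X) = (1 + X)*(2 + X² - 15*X))
M(-3) - 34*32 = (2 + (-3)³ - 14*(-3)² - 13*(-3)) - 34*32 = (2 - 27 - 14*9 + 39) - 1088 = (2 - 27 - 126 + 39) - 1088 = -112 - 1088 = -1200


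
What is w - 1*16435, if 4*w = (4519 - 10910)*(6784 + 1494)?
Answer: -26485219/2 ≈ -1.3243e+7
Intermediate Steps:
w = -26452349/2 (w = ((4519 - 10910)*(6784 + 1494))/4 = (-6391*8278)/4 = (1/4)*(-52904698) = -26452349/2 ≈ -1.3226e+7)
w - 1*16435 = -26452349/2 - 1*16435 = -26452349/2 - 16435 = -26485219/2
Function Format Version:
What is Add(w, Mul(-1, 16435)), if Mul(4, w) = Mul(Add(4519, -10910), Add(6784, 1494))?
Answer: Rational(-26485219, 2) ≈ -1.3243e+7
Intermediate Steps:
w = Rational(-26452349, 2) (w = Mul(Rational(1, 4), Mul(Add(4519, -10910), Add(6784, 1494))) = Mul(Rational(1, 4), Mul(-6391, 8278)) = Mul(Rational(1, 4), -52904698) = Rational(-26452349, 2) ≈ -1.3226e+7)
Add(w, Mul(-1, 16435)) = Add(Rational(-26452349, 2), Mul(-1, 16435)) = Add(Rational(-26452349, 2), -16435) = Rational(-26485219, 2)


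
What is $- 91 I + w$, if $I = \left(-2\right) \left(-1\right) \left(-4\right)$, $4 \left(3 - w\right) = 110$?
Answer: $\frac{1407}{2} \approx 703.5$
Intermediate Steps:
$w = - \frac{49}{2}$ ($w = 3 - \frac{55}{2} = - \frac{49}{2} \approx -24.5$)
$I = -8$ ($I = 2 \left(-4\right) = -8$)
$- 91 I + w = \left(-91\right) \left(-8\right) - \frac{49}{2} = 728 - \frac{49}{2} = \frac{1407}{2}$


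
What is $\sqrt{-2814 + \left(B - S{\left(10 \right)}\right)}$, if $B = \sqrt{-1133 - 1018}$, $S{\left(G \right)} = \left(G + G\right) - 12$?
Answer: $\sqrt{-2822 + 3 i \sqrt{239}} \approx 0.4365 + 53.124 i$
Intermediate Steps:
$S{\left(G \right)} = -12 + 2 G$ ($S{\left(G \right)} = 2 G - 12 = -12 + 2 G$)
$B = 3 i \sqrt{239}$ ($B = \sqrt{-2151} = 3 i \sqrt{239} \approx 46.379 i$)
$\sqrt{-2814 + \left(B - S{\left(10 \right)}\right)} = \sqrt{-2814 - \left(-12 + 20 - 3 i \sqrt{239}\right)} = \sqrt{-2814 + \left(3 i \sqrt{239} - \left(-12 + 20\right)\right)} = \sqrt{-2814 + \left(3 i \sqrt{239} - 8\right)} = \sqrt{-2814 - \left(8 - 3 i \sqrt{239}\right)} = \sqrt{-2822 + 3 i \sqrt{239}}$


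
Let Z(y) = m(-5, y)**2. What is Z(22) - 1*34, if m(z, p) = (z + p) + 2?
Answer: 327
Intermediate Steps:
m(z, p) = 2 + p + z (m(z, p) = (p + z) + 2 = 2 + p + z)
Z(y) = (-3 + y)**2 (Z(y) = (2 + y - 5)**2 = (-3 + y)**2)
Z(22) - 1*34 = (-3 + 22)**2 - 1*34 = 19**2 - 34 = 361 - 34 = 327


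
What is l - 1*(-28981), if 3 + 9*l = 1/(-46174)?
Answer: 12043379723/415566 ≈ 28981.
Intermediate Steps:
l = -138523/415566 (l = -1/3 + (1/9)/(-46174) = -1/3 + (1/9)*(-1/46174) = -1/3 - 1/415566 = -138523/415566 ≈ -0.33334)
l - 1*(-28981) = -138523/415566 - 1*(-28981) = -138523/415566 + 28981 = 12043379723/415566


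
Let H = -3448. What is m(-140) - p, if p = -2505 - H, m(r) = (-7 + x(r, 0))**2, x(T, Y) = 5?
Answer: -939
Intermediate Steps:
m(r) = 4 (m(r) = (-7 + 5)**2 = (-2)**2 = 4)
p = 943 (p = -2505 - 1*(-3448) = -2505 + 3448 = 943)
m(-140) - p = 4 - 1*943 = 4 - 943 = -939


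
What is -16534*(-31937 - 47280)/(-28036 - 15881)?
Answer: -1309773878/43917 ≈ -29824.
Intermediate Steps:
-16534*(-31937 - 47280)/(-28036 - 15881) = -16534/((-43917/(-79217))) = -16534/((-43917*(-1/79217))) = -16534/43917/79217 = -16534*79217/43917 = -1309773878/43917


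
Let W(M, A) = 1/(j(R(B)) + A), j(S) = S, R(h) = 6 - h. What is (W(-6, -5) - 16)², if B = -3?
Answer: 3969/16 ≈ 248.06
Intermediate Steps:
W(M, A) = 1/(9 + A) (W(M, A) = 1/((6 - 1*(-3)) + A) = 1/((6 + 3) + A) = 1/(9 + A))
(W(-6, -5) - 16)² = (1/(9 - 5) - 16)² = (1/4 - 16)² = (¼ - 16)² = (-63/4)² = 3969/16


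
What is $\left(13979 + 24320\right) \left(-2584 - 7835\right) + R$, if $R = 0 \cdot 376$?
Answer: $-399037281$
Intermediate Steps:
$R = 0$
$\left(13979 + 24320\right) \left(-2584 - 7835\right) + R = \left(13979 + 24320\right) \left(-2584 - 7835\right) + 0 = 38299 \left(-10419\right) + 0 = -399037281 + 0 = -399037281$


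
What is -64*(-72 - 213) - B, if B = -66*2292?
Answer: 169512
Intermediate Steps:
B = -151272
-64*(-72 - 213) - B = -64*(-72 - 213) - 1*(-151272) = -64*(-285) + 151272 = 18240 + 151272 = 169512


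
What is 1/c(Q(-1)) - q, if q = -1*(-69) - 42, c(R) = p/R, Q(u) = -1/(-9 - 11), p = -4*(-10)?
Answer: -21599/800 ≈ -26.999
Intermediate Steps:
p = 40
Q(u) = 1/20 (Q(u) = -1/(-20) = -1*(-1/20) = 1/20)
c(R) = 40/R
q = 27 (q = 69 - 42 = 27)
1/c(Q(-1)) - q = 1/(40/(1/20)) - 1*27 = 1/(40*20) - 27 = 1/800 - 27 = -21599/800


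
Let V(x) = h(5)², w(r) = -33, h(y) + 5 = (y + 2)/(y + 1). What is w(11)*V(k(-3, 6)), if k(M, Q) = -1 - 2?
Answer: -5819/12 ≈ -484.92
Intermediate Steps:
k(M, Q) = -3
h(y) = -5 + (2 + y)/(1 + y) (h(y) = -5 + (y + 2)/(y + 1) = -5 + (2 + y)/(1 + y))
V(x) = 529/36 (V(x) = ((-3 - 4*5)/(1 + 5))² = ((-3 - 20)/6)² = ((⅙)*(-23))² = (-23/6)² = 529/36)
w(11)*V(k(-3, 6)) = -33*529/36 = -5819/12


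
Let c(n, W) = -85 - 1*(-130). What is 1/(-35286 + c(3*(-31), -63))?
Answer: -1/35241 ≈ -2.8376e-5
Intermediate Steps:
c(n, W) = 45 (c(n, W) = -85 + 130 = 45)
1/(-35286 + c(3*(-31), -63)) = 1/(-35286 + 45) = 1/(-35241) = -1/35241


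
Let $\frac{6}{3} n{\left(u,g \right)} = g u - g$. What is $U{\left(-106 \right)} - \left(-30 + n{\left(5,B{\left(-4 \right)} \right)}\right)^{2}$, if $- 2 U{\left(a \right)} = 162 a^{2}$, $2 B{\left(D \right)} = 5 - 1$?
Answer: $-910792$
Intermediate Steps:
$B{\left(D \right)} = 2$ ($B{\left(D \right)} = \frac{5 - 1}{2} = \frac{1}{2} \cdot 4 = 2$)
$n{\left(u,g \right)} = - \frac{g}{2} + \frac{g u}{2}$ ($n{\left(u,g \right)} = \frac{g u - g}{2} = \frac{- g + g u}{2} = - \frac{g}{2} + \frac{g u}{2}$)
$U{\left(a \right)} = - 81 a^{2}$ ($U{\left(a \right)} = - \frac{162 a^{2}}{2} = - 81 a^{2}$)
$U{\left(-106 \right)} - \left(-30 + n{\left(5,B{\left(-4 \right)} \right)}\right)^{2} = - 81 \left(-106\right)^{2} - \left(-30 + \frac{1}{2} \cdot 2 \left(-1 + 5\right)\right)^{2} = \left(-81\right) 11236 - \left(-30 + \frac{1}{2} \cdot 2 \cdot 4\right)^{2} = -910116 - \left(-30 + 4\right)^{2} = -910116 - \left(-26\right)^{2} = -910116 - 676 = -910792$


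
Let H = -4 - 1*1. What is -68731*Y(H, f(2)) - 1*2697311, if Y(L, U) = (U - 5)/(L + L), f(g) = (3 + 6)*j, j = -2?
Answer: -28553923/10 ≈ -2.8554e+6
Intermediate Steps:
H = -5 (H = -4 - 1 = -5)
f(g) = -18 (f(g) = (3 + 6)*(-2) = 9*(-2) = -18)
Y(L, U) = (-5 + U)/(2*L) (Y(L, U) = (-5 + U)/((2*L)) = (-5 + U)*(1/(2*L)) = (-5 + U)/(2*L))
-68731*Y(H, f(2)) - 1*2697311 = -68731*(-5 - 18)/(2*(-5)) - 1*2697311 = -68731*(-1)*(-23)/(2*5) - 2697311 = -68731*23/10 - 2697311 = -1580813/10 - 2697311 = -28553923/10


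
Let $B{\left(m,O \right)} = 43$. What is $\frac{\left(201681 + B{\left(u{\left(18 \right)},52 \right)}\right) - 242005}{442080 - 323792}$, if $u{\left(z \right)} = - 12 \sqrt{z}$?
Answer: $- \frac{40281}{118288} \approx -0.34053$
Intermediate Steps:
$\frac{\left(201681 + B{\left(u{\left(18 \right)},52 \right)}\right) - 242005}{442080 - 323792} = \frac{\left(201681 + 43\right) - 242005}{442080 - 323792} = \frac{201724 - 242005}{118288} = \left(-40281\right) \frac{1}{118288} = - \frac{40281}{118288}$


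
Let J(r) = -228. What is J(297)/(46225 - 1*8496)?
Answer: -228/37729 ≈ -0.0060431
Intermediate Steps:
J(297)/(46225 - 1*8496) = -228/(46225 - 1*8496) = -228/(46225 - 8496) = -228/37729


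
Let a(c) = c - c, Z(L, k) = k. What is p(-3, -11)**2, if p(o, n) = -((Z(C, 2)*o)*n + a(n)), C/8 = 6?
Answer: 4356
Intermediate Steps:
C = 48 (C = 8*6 = 48)
a(c) = 0
p(o, n) = -2*n*o (p(o, n) = -((2*o)*n + 0) = -(2*n*o + 0) = -2*n*o)
p(-3, -11)**2 = (-2*(-11)*(-3))**2 = (-66)**2 = 4356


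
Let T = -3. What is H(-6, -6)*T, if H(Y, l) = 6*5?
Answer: -90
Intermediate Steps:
H(Y, l) = 30
H(-6, -6)*T = 30*(-3) = -90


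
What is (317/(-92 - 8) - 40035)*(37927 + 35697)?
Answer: -73694255702/25 ≈ -2.9478e+9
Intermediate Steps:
(317/(-92 - 8) - 40035)*(37927 + 35697) = (317/(-100) - 40035)*73624 = (-1/100*317 - 40035)*73624 = (-317/100 - 40035)*73624 = -4003817/100*73624 = -73694255702/25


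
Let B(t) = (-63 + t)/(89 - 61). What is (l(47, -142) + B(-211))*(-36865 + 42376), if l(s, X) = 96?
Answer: 6651777/14 ≈ 4.7513e+5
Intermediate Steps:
B(t) = -9/4 + t/28 (B(t) = (-63 + t)/28 = (-63 + t)*(1/28) = -9/4 + t/28)
(l(47, -142) + B(-211))*(-36865 + 42376) = (96 + (-9/4 + (1/28)*(-211)))*(-36865 + 42376) = (96 + (-9/4 - 211/28))*5511 = (96 - 137/14)*5511 = (1207/14)*5511 = 6651777/14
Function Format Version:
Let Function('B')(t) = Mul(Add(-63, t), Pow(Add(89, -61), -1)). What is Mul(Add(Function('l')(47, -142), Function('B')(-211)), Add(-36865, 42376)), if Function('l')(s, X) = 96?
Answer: Rational(6651777, 14) ≈ 4.7513e+5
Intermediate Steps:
Function('B')(t) = Add(Rational(-9, 4), Mul(Rational(1, 28), t)) (Function('B')(t) = Mul(Add(-63, t), Pow(28, -1)) = Mul(Add(-63, t), Rational(1, 28)) = Add(Rational(-9, 4), Mul(Rational(1, 28), t)))
Mul(Add(Function('l')(47, -142), Function('B')(-211)), Add(-36865, 42376)) = Mul(Add(96, Add(Rational(-9, 4), Mul(Rational(1, 28), -211))), Add(-36865, 42376)) = Mul(Add(96, Add(Rational(-9, 4), Rational(-211, 28))), 5511) = Mul(Add(96, Rational(-137, 14)), 5511) = Mul(Rational(1207, 14), 5511) = Rational(6651777, 14)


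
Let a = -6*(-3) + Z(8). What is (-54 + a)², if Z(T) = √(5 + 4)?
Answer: 1089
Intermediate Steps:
Z(T) = 3 (Z(T) = √9 = 3)
a = 21 (a = -6*(-3) + 3 = 18 + 3 = 21)
(-54 + a)² = (-54 + 21)² = (-33)² = 1089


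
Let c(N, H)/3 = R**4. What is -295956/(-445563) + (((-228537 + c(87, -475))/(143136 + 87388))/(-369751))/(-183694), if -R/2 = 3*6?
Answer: 514878924072755642581/775152380558329743592 ≈ 0.66423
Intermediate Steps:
R = -36 (R = -6*6 = -2*18 = -36)
c(N, H) = 5038848 (c(N, H) = 3*(-36)**4 = 3*1679616 = 5038848)
-295956/(-445563) + (((-228537 + c(87, -475))/(143136 + 87388))/(-369751))/(-183694) = -295956/(-445563) + (((-228537 + 5038848)/(143136 + 87388))/(-369751))/(-183694) = -295956*(-1/445563) + ((4810311/230524)*(-1/369751))*(-1/183694) = 32884/49507 + ((4810311*(1/230524))*(-1/369751))*(-1/183694) = 32884/49507 + ((4810311/230524)*(-1/369751))*(-1/183694) = 32884/49507 - 4810311/85236479524*(-1/183694) = 32884/49507 + 4810311/15657429869681656 = 514878924072755642581/775152380558329743592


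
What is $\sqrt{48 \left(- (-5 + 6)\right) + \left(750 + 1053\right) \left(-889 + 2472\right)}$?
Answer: $\sqrt{2854101} \approx 1689.4$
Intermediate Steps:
$\sqrt{48 \left(- (-5 + 6)\right) + \left(750 + 1053\right) \left(-889 + 2472\right)} = \sqrt{48 \left(\left(-1\right) 1\right) + 1803 \cdot 1583} = \sqrt{48 \left(-1\right) + 2854149} = \sqrt{-48 + 2854149} = \sqrt{2854101}$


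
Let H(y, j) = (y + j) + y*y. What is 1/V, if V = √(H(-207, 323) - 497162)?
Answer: -I*√454197/454197 ≈ -0.0014838*I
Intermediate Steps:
H(y, j) = j + y + y² (H(y, j) = (j + y) + y² = j + y + y²)
V = I*√454197 (V = √((323 - 207 + (-207)²) - 497162) = √((323 - 207 + 42849) - 497162) = √(42965 - 497162) = √(-454197) = I*√454197 ≈ 673.94*I)
1/V = 1/(I*√454197) = -I*√454197/454197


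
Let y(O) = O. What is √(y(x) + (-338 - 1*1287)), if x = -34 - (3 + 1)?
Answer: I*√1663 ≈ 40.78*I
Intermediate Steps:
x = -38 (x = -34 - 4 = -38)
√(y(x) + (-338 - 1*1287)) = √(-38 + (-338 - 1*1287)) = √(-38 + (-338 - 1287)) = √(-38 - 1625) = √(-1663) = I*√1663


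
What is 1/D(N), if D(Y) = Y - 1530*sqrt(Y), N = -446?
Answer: I/(2*(-223*I + 765*sqrt(446))) ≈ -4.271e-7 + 3.0943e-5*I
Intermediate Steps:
D(Y) = Y - 1530*sqrt(Y)
1/D(N) = 1/(-446 - 1530*I*sqrt(446))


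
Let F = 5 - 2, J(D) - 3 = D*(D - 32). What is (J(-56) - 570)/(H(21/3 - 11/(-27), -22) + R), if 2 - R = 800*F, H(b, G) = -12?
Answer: -4361/2410 ≈ -1.8095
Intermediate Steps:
J(D) = 3 + D*(-32 + D) (J(D) = 3 + D*(D - 32) = 3 + D*(-32 + D))
F = 3
R = -2398 (R = 2 - 800*3 = 2 - 1*2400 = 2 - 2400 = -2398)
(J(-56) - 570)/(H(21/3 - 11/(-27), -22) + R) = ((3 + (-56)**2 - 32*(-56)) - 570)/(-12 - 2398) = ((3 + 3136 + 1792) - 570)/(-2410) = (4931 - 570)*(-1/2410) = 4361*(-1/2410) = -4361/2410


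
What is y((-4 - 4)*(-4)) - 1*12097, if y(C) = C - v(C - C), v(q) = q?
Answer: -12065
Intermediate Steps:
y(C) = C (y(C) = C - (C - C) = C - 1*0 = C + 0 = C)
y((-4 - 4)*(-4)) - 1*12097 = (-4 - 4)*(-4) - 1*12097 = -8*(-4) - 12097 = 32 - 12097 = -12065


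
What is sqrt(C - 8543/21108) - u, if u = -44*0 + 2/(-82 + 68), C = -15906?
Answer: 1/7 + I*sqrt(1771765367307)/10554 ≈ 0.14286 + 126.12*I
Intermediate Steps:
u = -1/7 (u = 0 + 2/(-14) = 0 - 1/14*2 = 0 - 1/7 = -1/7 ≈ -0.14286)
sqrt(C - 8543/21108) - u = sqrt(-15906 - 8543/21108) - 1*(-1/7) = sqrt(-15906 - 8543*1/21108) + 1/7 = sqrt(-15906 - 8543/21108) + 1/7 = sqrt(-335752391/21108) + 1/7 = I*sqrt(1771765367307)/10554 + 1/7 = 1/7 + I*sqrt(1771765367307)/10554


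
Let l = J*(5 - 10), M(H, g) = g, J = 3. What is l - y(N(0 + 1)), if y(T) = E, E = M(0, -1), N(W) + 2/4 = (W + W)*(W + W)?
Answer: -14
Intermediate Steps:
N(W) = -1/2 + 4*W**2 (N(W) = -1/2 + (W + W)*(W + W) = -1/2 + (2*W)*(2*W) = -1/2 + 4*W**2)
E = -1
y(T) = -1
l = -15 (l = 3*(5 - 10) = 3*(-5) = -15)
l - y(N(0 + 1)) = -15 - 1*(-1) = -15 + 1 = -14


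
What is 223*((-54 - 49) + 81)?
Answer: -4906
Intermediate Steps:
223*((-54 - 49) + 81) = 223*(-103 + 81) = 223*(-22) = -4906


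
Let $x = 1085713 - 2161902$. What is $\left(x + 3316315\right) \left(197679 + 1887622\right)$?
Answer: $4671336987926$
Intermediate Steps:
$x = -1076189$ ($x = 1085713 - 2161902 = -1076189$)
$\left(x + 3316315\right) \left(197679 + 1887622\right) = \left(-1076189 + 3316315\right) \left(197679 + 1887622\right) = 2240126 \cdot 2085301 = 4671336987926$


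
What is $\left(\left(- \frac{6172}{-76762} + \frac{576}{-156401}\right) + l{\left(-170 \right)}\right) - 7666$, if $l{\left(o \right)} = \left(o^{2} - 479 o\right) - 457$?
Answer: $\frac{87647339621671}{857546683} \approx 1.0221 \cdot 10^{5}$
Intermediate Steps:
$l{\left(o \right)} = -457 + o^{2} - 479 o$
$\left(\left(- \frac{6172}{-76762} + \frac{576}{-156401}\right) + l{\left(-170 \right)}\right) - 7666 = \left(\left(- \frac{6172}{-76762} + \frac{576}{-156401}\right) - \left(-80973 - 28900\right)\right) - 7666 = \left(\left(\left(-6172\right) \left(- \frac{1}{76762}\right) + 576 \left(- \frac{1}{156401}\right)\right) + \left(-457 + 28900 + 81430\right)\right) - 7666 = \left(\left(\frac{3086}{38381} - \frac{576}{156401}\right) + 109873\right) - 7666 = \left(\frac{65792290}{857546683} + 109873\right) - 7666 = \frac{94221292493549}{857546683} - 7666 = \frac{87647339621671}{857546683}$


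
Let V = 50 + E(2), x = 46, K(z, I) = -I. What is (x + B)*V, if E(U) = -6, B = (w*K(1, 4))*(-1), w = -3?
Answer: 1496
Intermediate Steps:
B = -12 (B = -(-3)*4*(-1) = -3*(-4)*(-1) = 12*(-1) = -12)
V = 44 (V = 50 - 6 = 44)
(x + B)*V = (46 - 12)*44 = 34*44 = 1496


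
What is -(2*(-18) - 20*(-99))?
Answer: -1944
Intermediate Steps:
-(2*(-18) - 20*(-99)) = -(-36 + 1980) = -1*1944 = -1944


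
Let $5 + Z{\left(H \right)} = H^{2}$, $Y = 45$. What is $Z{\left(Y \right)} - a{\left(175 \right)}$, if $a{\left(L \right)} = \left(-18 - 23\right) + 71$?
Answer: $1990$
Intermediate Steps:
$a{\left(L \right)} = 30$ ($a{\left(L \right)} = -41 + 71 = 30$)
$Z{\left(H \right)} = -5 + H^{2}$
$Z{\left(Y \right)} - a{\left(175 \right)} = \left(-5 + 45^{2}\right) - 30 = \left(-5 + 2025\right) - 30 = 2020 - 30 = 1990$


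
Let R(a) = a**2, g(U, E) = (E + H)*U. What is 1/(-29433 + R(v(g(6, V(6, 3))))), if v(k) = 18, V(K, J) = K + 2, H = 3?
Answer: -1/29109 ≈ -3.4354e-5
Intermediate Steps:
V(K, J) = 2 + K
g(U, E) = U*(3 + E) (g(U, E) = (E + 3)*U = (3 + E)*U = U*(3 + E))
1/(-29433 + R(v(g(6, V(6, 3))))) = 1/(-29433 + 18**2) = 1/(-29433 + 324) = 1/(-29109) = -1/29109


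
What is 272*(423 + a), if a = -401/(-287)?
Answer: 33130144/287 ≈ 1.1544e+5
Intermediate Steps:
a = 401/287 (a = -401*(-1/287) = 401/287 ≈ 1.3972)
272*(423 + a) = 272*(423 + 401/287) = 272*(121802/287) = 33130144/287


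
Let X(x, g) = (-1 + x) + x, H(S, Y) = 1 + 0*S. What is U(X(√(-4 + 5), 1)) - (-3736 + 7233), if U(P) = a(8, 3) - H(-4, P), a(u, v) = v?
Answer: -3495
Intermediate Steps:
H(S, Y) = 1 (H(S, Y) = 1 + 0 = 1)
X(x, g) = -1 + 2*x
U(P) = 2 (U(P) = 3 - 1*1 = 3 - 1 = 2)
U(X(√(-4 + 5), 1)) - (-3736 + 7233) = 2 - (-3736 + 7233) = 2 - 1*3497 = 2 - 3497 = -3495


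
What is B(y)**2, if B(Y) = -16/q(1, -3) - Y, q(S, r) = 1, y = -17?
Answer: 1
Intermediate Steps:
B(Y) = -16 - Y (B(Y) = -16/1 - Y = -16*1 - Y = -16 - Y)
B(y)**2 = (-16 - 1*(-17))**2 = (-16 + 17)**2 = 1**2 = 1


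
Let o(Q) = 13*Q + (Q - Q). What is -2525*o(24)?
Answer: -787800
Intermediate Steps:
o(Q) = 13*Q (o(Q) = 13*Q + 0 = 13*Q)
-2525*o(24) = -32825*24 = -2525*312 = -787800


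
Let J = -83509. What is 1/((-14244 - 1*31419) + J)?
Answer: -1/129172 ≈ -7.7416e-6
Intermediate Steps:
1/((-14244 - 1*31419) + J) = 1/((-14244 - 1*31419) - 83509) = 1/((-14244 - 31419) - 83509) = 1/(-45663 - 83509) = 1/(-129172) = -1/129172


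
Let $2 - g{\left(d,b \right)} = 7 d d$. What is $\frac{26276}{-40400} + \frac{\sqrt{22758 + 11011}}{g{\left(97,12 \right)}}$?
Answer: $- \frac{6569}{10100} - \frac{\sqrt{33769}}{65861} \approx -0.65319$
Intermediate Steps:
$g{\left(d,b \right)} = 2 - 7 d^{2}$ ($g{\left(d,b \right)} = 2 - 7 d d = 2 - 7 d^{2}$)
$\frac{26276}{-40400} + \frac{\sqrt{22758 + 11011}}{g{\left(97,12 \right)}} = \frac{26276}{-40400} + \frac{\sqrt{22758 + 11011}}{2 - 7 \cdot 97^{2}} = 26276 \left(- \frac{1}{40400}\right) + \frac{\sqrt{33769}}{2 - 65863} = - \frac{6569}{10100} + \frac{\sqrt{33769}}{2 - 65863} = - \frac{6569}{10100} + \frac{\sqrt{33769}}{-65861} = - \frac{6569}{10100} + \sqrt{33769} \left(- \frac{1}{65861}\right) = - \frac{6569}{10100} - \frac{\sqrt{33769}}{65861}$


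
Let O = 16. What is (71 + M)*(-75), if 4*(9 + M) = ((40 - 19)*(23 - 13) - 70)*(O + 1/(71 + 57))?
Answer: -5973825/128 ≈ -46671.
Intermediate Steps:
M = 70563/128 (M = -9 + (((40 - 19)*(23 - 13) - 70)*(16 + 1/(71 + 57)))/4 = -9 + ((21*10 - 70)*(16 + 1/128))/4 = -9 + ((210 - 70)*(16 + 1/128))/4 = -9 + (140*(2049/128))/4 = -9 + (¼)*(71715/32) = -9 + 71715/128 = 70563/128 ≈ 551.27)
(71 + M)*(-75) = (71 + 70563/128)*(-75) = (79651/128)*(-75) = -5973825/128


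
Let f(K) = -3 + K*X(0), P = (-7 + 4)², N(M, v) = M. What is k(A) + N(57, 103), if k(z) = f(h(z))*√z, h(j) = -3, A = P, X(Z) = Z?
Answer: 48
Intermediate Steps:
P = 9 (P = (-3)² = 9)
A = 9
f(K) = -3 (f(K) = -3 + K*0 = -3 + 0 = -3)
k(z) = -3*√z
k(A) + N(57, 103) = -3*√9 + 57 = -3*3 + 57 = -9 + 57 = 48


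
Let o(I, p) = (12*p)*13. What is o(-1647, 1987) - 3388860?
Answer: -3078888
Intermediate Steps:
o(I, p) = 156*p
o(-1647, 1987) - 3388860 = 156*1987 - 3388860 = 309972 - 3388860 = -3078888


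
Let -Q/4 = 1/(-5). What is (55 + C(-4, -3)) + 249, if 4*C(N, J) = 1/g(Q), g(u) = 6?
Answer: 7297/24 ≈ 304.04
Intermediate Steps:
Q = 4/5 (Q = -4/(-5) = -4*(-1)/5 = -4*(-1/5) = 4/5 ≈ 0.80000)
C(N, J) = 1/24 (C(N, J) = (1/4)/6 = (1/4)*(1/6) = 1/24)
(55 + C(-4, -3)) + 249 = (55 + 1/24) + 249 = 1321/24 + 249 = 7297/24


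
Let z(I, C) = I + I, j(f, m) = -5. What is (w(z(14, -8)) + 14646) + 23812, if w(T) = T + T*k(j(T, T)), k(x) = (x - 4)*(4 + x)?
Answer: 38738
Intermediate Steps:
k(x) = (-4 + x)*(4 + x)
z(I, C) = 2*I
w(T) = 10*T (w(T) = T + T*(-16 + (-5)²) = T + T*(-16 + 25) = T + T*9 = T + 9*T = 10*T)
(w(z(14, -8)) + 14646) + 23812 = (10*(2*14) + 14646) + 23812 = (10*28 + 14646) + 23812 = (280 + 14646) + 23812 = 14926 + 23812 = 38738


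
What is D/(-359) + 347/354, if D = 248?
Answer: 36781/127086 ≈ 0.28942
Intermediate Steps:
D/(-359) + 347/354 = 248/(-359) + 347/354 = 248*(-1/359) + 347*(1/354) = -248/359 + 347/354 = 36781/127086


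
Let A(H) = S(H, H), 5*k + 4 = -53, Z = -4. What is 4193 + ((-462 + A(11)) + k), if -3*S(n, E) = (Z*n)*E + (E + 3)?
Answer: 58144/15 ≈ 3876.3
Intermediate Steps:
k = -57/5 (k = -⅘ + (⅕)*(-53) = -⅘ - 53/5 = -57/5 ≈ -11.400)
S(n, E) = -1 - E/3 + 4*E*n/3 (S(n, E) = -((-4*n)*E + (E + 3))/3 = -(-4*E*n + (3 + E))/3 = -(3 + E - 4*E*n)/3 = -1 - E/3 + 4*E*n/3)
A(H) = -1 - H/3 + 4*H²/3 (A(H) = -1 - H/3 + 4*H*H/3 = -1 - H/3 + 4*H²/3)
4193 + ((-462 + A(11)) + k) = 4193 + ((-462 + (-1 - ⅓*11 + (4/3)*11²)) - 57/5) = 4193 + ((-462 + (-1 - 11/3 + (4/3)*121)) - 57/5) = 4193 + ((-462 + (-1 - 11/3 + 484/3)) - 57/5) = 4193 + ((-462 + 470/3) - 57/5) = 4193 + (-916/3 - 57/5) = 4193 - 4751/15 = 58144/15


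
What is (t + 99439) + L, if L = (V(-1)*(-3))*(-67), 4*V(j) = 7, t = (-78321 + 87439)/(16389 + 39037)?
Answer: 11062022455/110852 ≈ 99791.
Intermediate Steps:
t = 4559/27713 (t = 9118/55426 = 9118*(1/55426) = 4559/27713 ≈ 0.16451)
V(j) = 7/4 (V(j) = (¼)*7 = 7/4)
L = 1407/4 (L = ((7/4)*(-3))*(-67) = -21/4*(-67) = 1407/4 ≈ 351.75)
(t + 99439) + L = (4559/27713 + 99439) + 1407/4 = 2755757566/27713 + 1407/4 = 11062022455/110852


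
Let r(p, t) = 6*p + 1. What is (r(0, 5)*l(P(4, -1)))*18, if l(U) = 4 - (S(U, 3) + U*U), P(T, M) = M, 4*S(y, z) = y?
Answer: 117/2 ≈ 58.500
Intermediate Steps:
S(y, z) = y/4
r(p, t) = 1 + 6*p
l(U) = 4 - U² - U/4 (l(U) = 4 - (U/4 + U*U) = 4 - (U/4 + U²) = 4 - (U² + U/4) = 4 + (-U² - U/4) = 4 - U² - U/4)
(r(0, 5)*l(P(4, -1)))*18 = ((1 + 6*0)*(4 - 1*(-1)² - ¼*(-1)))*18 = ((1 + 0)*(4 - 1*1 + ¼))*18 = (1*(4 - 1 + ¼))*18 = (1*(13/4))*18 = (13/4)*18 = 117/2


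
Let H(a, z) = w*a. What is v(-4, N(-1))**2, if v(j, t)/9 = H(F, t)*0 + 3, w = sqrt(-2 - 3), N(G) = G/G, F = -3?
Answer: 729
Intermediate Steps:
N(G) = 1
w = I*sqrt(5) (w = sqrt(-5) = I*sqrt(5) ≈ 2.2361*I)
H(a, z) = I*a*sqrt(5) (H(a, z) = (I*sqrt(5))*a = I*a*sqrt(5))
v(j, t) = 27 (v(j, t) = 9*((I*(-3)*sqrt(5))*0 + 3) = 9*(-3*I*sqrt(5)*0 + 3) = 9*(0 + 3) = 9*3 = 27)
v(-4, N(-1))**2 = 27**2 = 729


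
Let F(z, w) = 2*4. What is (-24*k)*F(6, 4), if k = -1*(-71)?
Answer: -13632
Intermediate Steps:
F(z, w) = 8
k = 71
(-24*k)*F(6, 4) = -24*71*8 = -1704*8 = -13632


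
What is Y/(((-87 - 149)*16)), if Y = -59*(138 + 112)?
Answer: 125/32 ≈ 3.9063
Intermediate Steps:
Y = -14750 (Y = -59*250 = -14750)
Y/(((-87 - 149)*16)) = -14750*1/(16*(-87 - 149)) = -14750/((-236*16)) = -14750/(-3776) = -14750*(-1/3776) = 125/32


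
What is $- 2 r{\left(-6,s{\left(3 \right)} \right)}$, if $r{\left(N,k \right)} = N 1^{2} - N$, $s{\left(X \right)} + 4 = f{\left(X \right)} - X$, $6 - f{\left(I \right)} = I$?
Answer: $0$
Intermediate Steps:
$f{\left(I \right)} = 6 - I$
$s{\left(X \right)} = 2 - 2 X$ ($s{\left(X \right)} = -4 - \left(-6 + 2 X\right) = 2 - 2 X$)
$r{\left(N,k \right)} = 0$ ($r{\left(N,k \right)} = N 1 - N = N - N = 0$)
$- 2 r{\left(-6,s{\left(3 \right)} \right)} = \left(-2\right) 0 = 0$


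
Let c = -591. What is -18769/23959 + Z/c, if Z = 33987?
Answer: -275129004/4719923 ≈ -58.291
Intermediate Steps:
-18769/23959 + Z/c = -18769/23959 + 33987/(-591) = -18769*1/23959 + 33987*(-1/591) = -18769/23959 - 11329/197 = -275129004/4719923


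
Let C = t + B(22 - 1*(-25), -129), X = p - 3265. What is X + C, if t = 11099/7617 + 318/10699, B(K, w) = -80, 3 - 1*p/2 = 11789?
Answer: -2193460445104/81494283 ≈ -26916.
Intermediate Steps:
p = -23572 (p = 6 - 2*11789 = 6 - 23578 = -23572)
t = 121170407/81494283 (t = 11099*(1/7617) + 318*(1/10699) = 11099/7617 + 318/10699 = 121170407/81494283 ≈ 1.4869)
X = -26837 (X = -23572 - 3265 = -26837)
C = -6398372233/81494283 (C = 121170407/81494283 - 80 = -6398372233/81494283 ≈ -78.513)
X + C = -26837 - 6398372233/81494283 = -2193460445104/81494283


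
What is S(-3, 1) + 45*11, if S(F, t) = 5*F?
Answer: 480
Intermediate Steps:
S(-3, 1) + 45*11 = 5*(-3) + 45*11 = -15 + 495 = 480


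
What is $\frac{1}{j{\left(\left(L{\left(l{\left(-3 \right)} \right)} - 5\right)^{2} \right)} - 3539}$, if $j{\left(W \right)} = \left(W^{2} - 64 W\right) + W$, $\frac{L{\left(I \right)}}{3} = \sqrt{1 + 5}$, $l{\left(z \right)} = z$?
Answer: $- \frac{5}{62351} - \frac{114 \sqrt{6}}{1558775} \approx -0.00025933$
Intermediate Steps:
$L{\left(I \right)} = 3 \sqrt{6}$ ($L{\left(I \right)} = 3 \sqrt{1 + 5} = 3 \sqrt{6}$)
$j{\left(W \right)} = W^{2} - 63 W$
$\frac{1}{j{\left(\left(L{\left(l{\left(-3 \right)} \right)} - 5\right)^{2} \right)} - 3539} = \frac{1}{\left(3 \sqrt{6} - 5\right)^{2} \left(-63 + \left(3 \sqrt{6} - 5\right)^{2}\right) - 3539} = \frac{1}{\left(-5 + 3 \sqrt{6}\right)^{2} \left(-63 + \left(-5 + 3 \sqrt{6}\right)^{2}\right) - 3539} = \frac{1}{-3539 + \left(-5 + 3 \sqrt{6}\right)^{2} \left(-63 + \left(-5 + 3 \sqrt{6}\right)^{2}\right)}$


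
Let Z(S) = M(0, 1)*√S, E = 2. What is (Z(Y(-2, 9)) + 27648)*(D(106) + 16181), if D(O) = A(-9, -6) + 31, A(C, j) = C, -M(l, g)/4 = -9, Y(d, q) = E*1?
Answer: 447980544 + 583308*√2 ≈ 4.4881e+8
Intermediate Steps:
Y(d, q) = 2 (Y(d, q) = 2*1 = 2)
M(l, g) = 36 (M(l, g) = -4*(-9) = 36)
Z(S) = 36*√S
D(O) = 22 (D(O) = -9 + 31 = 22)
(Z(Y(-2, 9)) + 27648)*(D(106) + 16181) = (36*√2 + 27648)*(22 + 16181) = (27648 + 36*√2)*16203 = 447980544 + 583308*√2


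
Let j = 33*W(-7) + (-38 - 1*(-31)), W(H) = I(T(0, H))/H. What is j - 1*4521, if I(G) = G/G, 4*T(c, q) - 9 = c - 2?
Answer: -31729/7 ≈ -4532.7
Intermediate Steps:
T(c, q) = 7/4 + c/4 (T(c, q) = 9/4 + (c - 2)/4 = 9/4 + (-2 + c)/4 = 9/4 + (-1/2 + c/4) = 7/4 + c/4)
I(G) = 1
W(H) = 1/H
j = -82/7 (j = 33/(-7) + (-38 - 1*(-31)) = 33*(-1/7) + (-38 + 31) = -33/7 - 7 = -82/7 ≈ -11.714)
j - 1*4521 = -82/7 - 1*4521 = -82/7 - 4521 = -31729/7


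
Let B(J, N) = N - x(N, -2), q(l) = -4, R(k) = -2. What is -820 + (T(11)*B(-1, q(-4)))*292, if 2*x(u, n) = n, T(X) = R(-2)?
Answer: 932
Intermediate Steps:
T(X) = -2
x(u, n) = n/2
B(J, N) = 1 + N (B(J, N) = N - (-2)/2 = N - 1*(-1) = N + 1 = 1 + N)
-820 + (T(11)*B(-1, q(-4)))*292 = -820 - 2*(1 - 4)*292 = -820 - 2*(-3)*292 = -820 + 6*292 = -820 + 1752 = 932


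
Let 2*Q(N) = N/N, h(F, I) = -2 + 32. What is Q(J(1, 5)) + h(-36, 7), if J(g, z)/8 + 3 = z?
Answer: 61/2 ≈ 30.500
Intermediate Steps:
J(g, z) = -24 + 8*z
h(F, I) = 30
Q(N) = 1/2 (Q(N) = (N/N)/2 = (1/2)*1 = 1/2)
Q(J(1, 5)) + h(-36, 7) = 1/2 + 30 = 61/2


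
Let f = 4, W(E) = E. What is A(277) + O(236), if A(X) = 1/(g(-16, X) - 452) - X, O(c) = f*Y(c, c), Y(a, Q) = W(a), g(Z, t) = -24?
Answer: 317491/476 ≈ 667.00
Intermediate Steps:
Y(a, Q) = a
O(c) = 4*c
A(X) = -1/476 - X (A(X) = 1/(-24 - 452) - X = 1/(-476) - X = -1/476 - X)
A(277) + O(236) = (-1/476 - 1*277) + 4*236 = (-1/476 - 277) + 944 = -131853/476 + 944 = 317491/476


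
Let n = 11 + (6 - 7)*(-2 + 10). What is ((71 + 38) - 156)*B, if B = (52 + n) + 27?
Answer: -3854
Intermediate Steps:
n = 3 (n = 11 - 1*8 = 11 - 8 = 3)
B = 82 (B = (52 + 3) + 27 = 55 + 27 = 82)
((71 + 38) - 156)*B = ((71 + 38) - 156)*82 = (109 - 156)*82 = -47*82 = -3854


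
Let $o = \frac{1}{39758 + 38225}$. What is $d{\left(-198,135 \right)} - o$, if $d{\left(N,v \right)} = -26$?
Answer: $- \frac{2027559}{77983} \approx -26.0$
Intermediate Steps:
$o = \frac{1}{77983} \approx 1.2823 \cdot 10^{-5}$
$d{\left(-198,135 \right)} - o = -26 - \frac{1}{77983} = - \frac{2027559}{77983}$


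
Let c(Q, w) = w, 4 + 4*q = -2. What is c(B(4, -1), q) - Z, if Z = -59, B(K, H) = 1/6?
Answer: 115/2 ≈ 57.500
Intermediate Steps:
q = -3/2 (q = -1 + (¼)*(-2) = -1 - ½ = -3/2 ≈ -1.5000)
B(K, H) = ⅙
c(B(4, -1), q) - Z = -3/2 - 1*(-59) = -3/2 + 59 = 115/2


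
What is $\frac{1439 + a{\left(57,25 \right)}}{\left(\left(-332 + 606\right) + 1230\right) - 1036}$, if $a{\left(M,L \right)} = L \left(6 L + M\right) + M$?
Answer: $\frac{6671}{468} \approx 14.254$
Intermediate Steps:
$a{\left(M,L \right)} = M + L \left(M + 6 L\right)$ ($a{\left(M,L \right)} = L \left(M + 6 L\right) + M = M + L \left(M + 6 L\right)$)
$\frac{1439 + a{\left(57,25 \right)}}{\left(\left(-332 + 606\right) + 1230\right) - 1036} = \frac{1439 + \left(57 + 6 \cdot 25^{2} + 25 \cdot 57\right)}{\left(\left(-332 + 606\right) + 1230\right) - 1036} = \frac{1439 + \left(57 + 6 \cdot 625 + 1425\right)}{\left(274 + 1230\right) - 1036} = \frac{1439 + \left(57 + 3750 + 1425\right)}{1504 - 1036} = \frac{1439 + 5232}{468} = 6671 \cdot \frac{1}{468} = \frac{6671}{468}$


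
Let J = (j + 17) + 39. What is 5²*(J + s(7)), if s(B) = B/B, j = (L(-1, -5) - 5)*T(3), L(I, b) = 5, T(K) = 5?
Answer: 1425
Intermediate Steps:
j = 0 (j = (5 - 5)*5 = 0*5 = 0)
J = 56 (J = (0 + 17) + 39 = 17 + 39 = 56)
s(B) = 1
5²*(J + s(7)) = 5²*(56 + 1) = 25*57 = 1425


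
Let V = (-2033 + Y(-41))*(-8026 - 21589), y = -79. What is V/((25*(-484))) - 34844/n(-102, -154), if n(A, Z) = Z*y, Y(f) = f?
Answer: -3398525923/669130 ≈ -5079.0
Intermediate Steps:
n(A, Z) = -79*Z (n(A, Z) = Z*(-79) = -79*Z)
V = 61421510 (V = (-2033 - 41)*(-8026 - 21589) = -2074*(-29615) = 61421510)
V/((25*(-484))) - 34844/n(-102, -154) = 61421510/((25*(-484))) - 34844/((-79*(-154))) = 61421510/(-12100) - 34844/12166 = 61421510*(-1/12100) - 34844*1/12166 = -6142151/1210 - 17422/6083 = -3398525923/669130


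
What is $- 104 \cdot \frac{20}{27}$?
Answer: $- \frac{2080}{27} \approx -77.037$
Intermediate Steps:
$- 104 \cdot \frac{20}{27} = - 104 \cdot 20 \cdot \frac{1}{27} = \left(-104\right) \frac{20}{27} = - \frac{2080}{27}$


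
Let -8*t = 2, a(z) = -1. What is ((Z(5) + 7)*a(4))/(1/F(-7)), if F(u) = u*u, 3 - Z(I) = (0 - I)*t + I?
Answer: -735/4 ≈ -183.75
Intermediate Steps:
t = -1/4 (t = -1/8*2 = -1/4 ≈ -0.25000)
Z(I) = 3 - 5*I/4 (Z(I) = 3 - ((0 - I)*(-1/4) + I) = 3 - (-I*(-1/4) + I) = 3 - (I/4 + I) = 3 - 5*I/4)
F(u) = u**2
((Z(5) + 7)*a(4))/(1/F(-7)) = (((3 - 5/4*5) + 7)*(-1))/(1/((-7)**2)) = (((3 - 25/4) + 7)*(-1))/(1/49) = ((-13/4 + 7)*(-1))/(1/49) = ((15/4)*(-1))*49 = -15/4*49 = -735/4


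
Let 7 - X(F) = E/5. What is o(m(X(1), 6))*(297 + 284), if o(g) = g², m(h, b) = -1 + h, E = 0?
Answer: 20916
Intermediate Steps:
X(F) = 7 (X(F) = 7 - 0/5 = 7 - 1*0 = 7 + 0 = 7)
o(m(X(1), 6))*(297 + 284) = (-1 + 7)²*(297 + 284) = 6²*581 = 36*581 = 20916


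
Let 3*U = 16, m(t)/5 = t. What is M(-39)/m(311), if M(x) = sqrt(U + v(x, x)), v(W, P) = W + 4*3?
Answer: I*sqrt(195)/4665 ≈ 0.0029934*I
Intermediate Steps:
m(t) = 5*t
U = 16/3 (U = (1/3)*16 = 16/3 ≈ 5.3333)
v(W, P) = 12 + W (v(W, P) = W + 12 = 12 + W)
M(x) = sqrt(52/3 + x) (M(x) = sqrt(16/3 + (12 + x)) = sqrt(52/3 + x))
M(-39)/m(311) = (sqrt(156 + 9*(-39))/3)/((5*311)) = (sqrt(156 - 351)/3)/1555 = (sqrt(-195)/3)*(1/1555) = ((I*sqrt(195))/3)*(1/1555) = (I*sqrt(195)/3)*(1/1555) = I*sqrt(195)/4665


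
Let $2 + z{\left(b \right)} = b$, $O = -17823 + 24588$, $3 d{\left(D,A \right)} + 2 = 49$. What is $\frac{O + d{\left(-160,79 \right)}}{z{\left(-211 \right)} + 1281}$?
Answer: $\frac{10171}{1602} \approx 6.3489$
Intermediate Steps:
$d{\left(D,A \right)} = \frac{47}{3}$ ($d{\left(D,A \right)} = - \frac{2}{3} + \frac{1}{3} \cdot 49 = - \frac{2}{3} + \frac{49}{3} = \frac{47}{3}$)
$O = 6765$
$z{\left(b \right)} = -2 + b$
$\frac{O + d{\left(-160,79 \right)}}{z{\left(-211 \right)} + 1281} = \frac{6765 + \frac{47}{3}}{\left(-2 - 211\right) + 1281} = \frac{20342}{3 \left(-213 + 1281\right)} = \frac{20342}{3 \cdot 1068} = \frac{20342}{3} \cdot \frac{1}{1068} = \frac{10171}{1602}$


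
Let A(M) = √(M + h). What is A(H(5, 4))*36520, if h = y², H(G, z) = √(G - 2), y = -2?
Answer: 36520*√(4 + √3) ≈ 87435.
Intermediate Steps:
H(G, z) = √(-2 + G)
h = 4 (h = (-2)² = 4)
A(M) = √(4 + M) (A(M) = √(M + 4) = √(4 + M))
A(H(5, 4))*36520 = √(4 + √(-2 + 5))*36520 = √(4 + √3)*36520 = 36520*√(4 + √3)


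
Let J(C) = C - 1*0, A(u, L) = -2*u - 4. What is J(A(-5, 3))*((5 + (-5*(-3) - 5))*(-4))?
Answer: -360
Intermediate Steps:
A(u, L) = -4 - 2*u
J(C) = C (J(C) = C + 0 = C)
J(A(-5, 3))*((5 + (-5*(-3) - 5))*(-4)) = (-4 - 2*(-5))*((5 + (-5*(-3) - 5))*(-4)) = (-4 + 10)*((5 + (15 - 5))*(-4)) = 6*((5 + 10)*(-4)) = 6*(15*(-4)) = 6*(-60) = -360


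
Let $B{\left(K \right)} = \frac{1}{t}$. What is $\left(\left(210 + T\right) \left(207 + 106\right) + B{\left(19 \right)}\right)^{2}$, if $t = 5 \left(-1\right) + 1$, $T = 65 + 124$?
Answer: $\frac{249547205209}{16} \approx 1.5597 \cdot 10^{10}$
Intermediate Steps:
$T = 189$
$t = -4$ ($t = -5 + 1 = -4$)
$B{\left(K \right)} = - \frac{1}{4}$ ($B{\left(K \right)} = \frac{1}{-4} = - \frac{1}{4}$)
$\left(\left(210 + T\right) \left(207 + 106\right) + B{\left(19 \right)}\right)^{2} = \left(\left(210 + 189\right) \left(207 + 106\right) - \frac{1}{4}\right)^{2} = \left(399 \cdot 313 - \frac{1}{4}\right)^{2} = \left(124887 - \frac{1}{4}\right)^{2} = \left(\frac{499547}{4}\right)^{2} = \frac{249547205209}{16}$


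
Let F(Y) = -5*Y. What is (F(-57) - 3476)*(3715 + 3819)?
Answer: -24040994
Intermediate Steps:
(F(-57) - 3476)*(3715 + 3819) = (-5*(-57) - 3476)*(3715 + 3819) = (285 - 3476)*7534 = -3191*7534 = -24040994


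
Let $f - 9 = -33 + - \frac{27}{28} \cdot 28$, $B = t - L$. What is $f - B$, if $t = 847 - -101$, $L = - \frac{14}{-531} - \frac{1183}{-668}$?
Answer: $- \frac{353715767}{354708} \approx -997.2$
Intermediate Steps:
$L = \frac{637525}{354708}$ ($L = \left(-14\right) \left(- \frac{1}{531}\right) - - \frac{1183}{668} = \frac{14}{531} + \frac{1183}{668} = \frac{637525}{354708} \approx 1.7973$)
$t = 948$ ($t = 847 + 101 = 948$)
$B = \frac{335625659}{354708}$ ($B = 948 - \frac{637525}{354708} = \frac{335625659}{354708} \approx 946.2$)
$f = -51$ ($f = 9 - \left(33 - - \frac{27}{28} \cdot 28\right) = 9 - \left(33 - \left(-27\right) \frac{1}{28} \cdot 28\right) = 9 - 60 = -51$)
$f - B = -51 - \frac{335625659}{354708} = - \frac{353715767}{354708}$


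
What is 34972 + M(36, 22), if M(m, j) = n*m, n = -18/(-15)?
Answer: 175076/5 ≈ 35015.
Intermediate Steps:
n = 6/5 (n = -18*(-1/15) = 6/5 ≈ 1.2000)
M(m, j) = 6*m/5
34972 + M(36, 22) = 34972 + (6/5)*36 = 34972 + 216/5 = 175076/5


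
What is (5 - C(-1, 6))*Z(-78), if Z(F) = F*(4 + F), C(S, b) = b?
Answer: -5772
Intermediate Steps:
(5 - C(-1, 6))*Z(-78) = (5 - 1*6)*(-78*(4 - 78)) = (5 - 6)*(-78*(-74)) = -1*5772 = -5772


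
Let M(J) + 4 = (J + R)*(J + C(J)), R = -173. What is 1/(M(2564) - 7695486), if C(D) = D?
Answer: 1/4565558 ≈ 2.1903e-7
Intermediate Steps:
M(J) = -4 + 2*J*(-173 + J) (M(J) = -4 + (J - 173)*(J + J) = -4 + (-173 + J)*(2*J) = -4 + 2*J*(-173 + J))
1/(M(2564) - 7695486) = 1/((-4 - 346*2564 + 2*2564**2) - 7695486) = 1/((-4 - 887144 + 2*6574096) - 7695486) = 1/((-4 - 887144 + 13148192) - 7695486) = 1/(12261044 - 7695486) = 1/4565558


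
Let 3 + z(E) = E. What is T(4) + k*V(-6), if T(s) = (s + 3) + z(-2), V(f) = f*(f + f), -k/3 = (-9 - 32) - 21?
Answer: 13394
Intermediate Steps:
k = 186 (k = -3*((-9 - 32) - 21) = -3*(-41 - 21) = -3*(-62) = 186)
V(f) = 2*f² (V(f) = f*(2*f) = 2*f²)
z(E) = -3 + E
T(s) = -2 + s (T(s) = (s + 3) + (-3 - 2) = (3 + s) - 5 = -2 + s)
T(4) + k*V(-6) = (-2 + 4) + 186*(2*(-6)²) = 2 + 186*(2*36) = 2 + 186*72 = 2 + 13392 = 13394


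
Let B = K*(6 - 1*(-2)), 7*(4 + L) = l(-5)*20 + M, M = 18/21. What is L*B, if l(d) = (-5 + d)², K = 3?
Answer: 331440/49 ≈ 6764.1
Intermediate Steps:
M = 6/7 (M = 18*(1/21) = 6/7 ≈ 0.85714)
L = 13810/49 (L = -4 + ((-5 - 5)²*20 + 6/7)/7 = -4 + ((-10)²*20 + 6/7)/7 = -4 + (100*20 + 6/7)/7 = -4 + (2000 + 6/7)/7 = -4 + (⅐)*(14006/7) = -4 + 14006/49 = 13810/49 ≈ 281.84)
B = 24 (B = 3*(6 - 1*(-2)) = 3*(6 + 2) = 3*8 = 24)
L*B = (13810/49)*24 = 331440/49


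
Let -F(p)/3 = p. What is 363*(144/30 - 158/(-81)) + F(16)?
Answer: 324334/135 ≈ 2402.5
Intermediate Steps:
F(p) = -3*p
363*(144/30 - 158/(-81)) + F(16) = 363*(144/30 - 158/(-81)) - 3*16 = 363*(144*(1/30) - 158*(-1/81)) - 48 = 363*(24/5 + 158/81) - 48 = 363*(2734/405) - 48 = 330814/135 - 48 = 324334/135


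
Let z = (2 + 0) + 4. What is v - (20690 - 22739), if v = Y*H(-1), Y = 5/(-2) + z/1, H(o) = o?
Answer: 4091/2 ≈ 2045.5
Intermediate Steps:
z = 6 (z = 2 + 4 = 6)
Y = 7/2 (Y = 5/(-2) + 6/1 = 5*(-½) + 6*1 = -5/2 + 6 = 7/2 ≈ 3.5000)
v = -7/2 (v = (7/2)*(-1) = -7/2 ≈ -3.5000)
v - (20690 - 22739) = -7/2 - (20690 - 22739) = -7/2 - 1*(-2049) = -7/2 + 2049 = 4091/2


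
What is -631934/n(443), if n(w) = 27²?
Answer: -631934/729 ≈ -866.85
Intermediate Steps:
n(w) = 729
-631934/n(443) = -631934/729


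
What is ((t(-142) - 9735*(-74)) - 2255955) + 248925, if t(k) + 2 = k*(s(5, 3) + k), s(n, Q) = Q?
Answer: -1266904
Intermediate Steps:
t(k) = -2 + k*(3 + k)
((t(-142) - 9735*(-74)) - 2255955) + 248925 = (((-2 + (-142)**2 + 3*(-142)) - 9735*(-74)) - 2255955) + 248925 = (((-2 + 20164 - 426) - 1*(-720390)) - 2255955) + 248925 = ((19736 + 720390) - 2255955) + 248925 = (740126 - 2255955) + 248925 = -1515829 + 248925 = -1266904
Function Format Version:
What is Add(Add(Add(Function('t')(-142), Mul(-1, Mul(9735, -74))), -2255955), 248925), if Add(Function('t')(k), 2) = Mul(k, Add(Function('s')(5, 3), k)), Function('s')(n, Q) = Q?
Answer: -1266904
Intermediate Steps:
Function('t')(k) = Add(-2, Mul(k, Add(3, k)))
Add(Add(Add(Function('t')(-142), Mul(-1, Mul(9735, -74))), -2255955), 248925) = Add(Add(Add(Add(-2, Pow(-142, 2), Mul(3, -142)), Mul(-1, Mul(9735, -74))), -2255955), 248925) = Add(Add(Add(Add(-2, 20164, -426), Mul(-1, -720390)), -2255955), 248925) = Add(Add(Add(19736, 720390), -2255955), 248925) = Add(Add(740126, -2255955), 248925) = Add(-1515829, 248925) = -1266904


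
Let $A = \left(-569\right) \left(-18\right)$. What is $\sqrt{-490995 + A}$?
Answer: $3 i \sqrt{53417} \approx 693.36 i$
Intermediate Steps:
$A = 10242$
$\sqrt{-490995 + A} = \sqrt{-490995 + 10242} = \sqrt{-480753} = 3 i \sqrt{53417}$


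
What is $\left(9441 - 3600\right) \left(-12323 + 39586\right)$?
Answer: $159243183$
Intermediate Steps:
$\left(9441 - 3600\right) \left(-12323 + 39586\right) = 5841 \cdot 27263 = 159243183$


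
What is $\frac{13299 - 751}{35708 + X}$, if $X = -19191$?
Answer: $\frac{12548}{16517} \approx 0.7597$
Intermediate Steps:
$\frac{13299 - 751}{35708 + X} = \frac{13299 - 751}{35708 - 19191} = \frac{12548}{16517}$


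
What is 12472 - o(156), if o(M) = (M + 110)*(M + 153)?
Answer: -69722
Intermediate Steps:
o(M) = (110 + M)*(153 + M)
12472 - o(156) = 12472 - (16830 + 156² + 263*156) = 12472 - (16830 + 24336 + 41028) = 12472 - 1*82194 = 12472 - 82194 = -69722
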